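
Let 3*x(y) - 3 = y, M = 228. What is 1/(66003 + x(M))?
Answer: 1/66080 ≈ 1.5133e-5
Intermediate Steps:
x(y) = 1 + y/3
1/(66003 + x(M)) = 1/(66003 + (1 + (⅓)*228)) = 1/(66003 + (1 + 76)) = 1/(66003 + 77) = 1/66080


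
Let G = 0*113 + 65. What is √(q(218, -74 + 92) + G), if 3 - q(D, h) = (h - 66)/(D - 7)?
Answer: 2*√759389/211 ≈ 8.2600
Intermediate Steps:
G = 65 (G = 0 + 65 = 65)
q(D, h) = 3 - (-66 + h)/(-7 + D) (q(D, h) = 3 - (h - 66)/(D - 7) = 3 - (-66 + h)/(-7 + D))
√(q(218, -74 + 92) + G) = √((45 - (-74 + 92) + 3*218)/(-7 + 218) + 65) = √((45 - 1*18 + 654)/211 + 65) = √((45 - 18 + 654)/211 + 65) = √((1/211)*681 + 65) = √(681/211 + 65) = √(14396/211) = 2*√759389/211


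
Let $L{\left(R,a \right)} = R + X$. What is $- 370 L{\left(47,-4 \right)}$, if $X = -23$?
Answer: $-8880$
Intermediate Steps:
$L{\left(R,a \right)} = -23 + R$ ($L{\left(R,a \right)} = R - 23 = -23 + R$)
$- 370 L{\left(47,-4 \right)} = - 370 \left(-23 + 47\right) = \left(-370\right) 24 = -8880$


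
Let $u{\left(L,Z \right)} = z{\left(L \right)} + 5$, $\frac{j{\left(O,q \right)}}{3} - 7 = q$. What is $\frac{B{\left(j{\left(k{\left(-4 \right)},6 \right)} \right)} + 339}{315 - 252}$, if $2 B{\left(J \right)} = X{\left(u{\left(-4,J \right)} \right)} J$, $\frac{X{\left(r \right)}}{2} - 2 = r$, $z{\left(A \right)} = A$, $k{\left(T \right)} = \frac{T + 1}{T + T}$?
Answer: $\frac{152}{21} \approx 7.2381$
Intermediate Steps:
$k{\left(T \right)} = \frac{1 + T}{2 T}$
$j{\left(O,q \right)} = 21 + 3 q$
$u{\left(L,Z \right)} = 5 + L$ ($u{\left(L,Z \right)} = L + 5 = 5 + L$)
$X{\left(r \right)} = 4 + 2 r$
$B{\left(J \right)} = 3 J$ ($B{\left(J \right)} = \frac{\left(4 + 2 \left(5 - 4\right)\right) J}{2} = \frac{\left(4 + 2 \cdot 1\right) J}{2} = \frac{\left(4 + 2\right) J}{2} = \frac{6 J}{2} = 3 J$)
$\frac{B{\left(j{\left(k{\left(-4 \right)},6 \right)} \right)} + 339}{315 - 252} = \frac{3 \left(21 + 3 \cdot 6\right) + 339}{315 - 252} = \frac{3 \left(21 + 18\right) + 339}{63} = \left(3 \cdot 39 + 339\right) \frac{1}{63} = \left(117 + 339\right) \frac{1}{63} = 456 \cdot \frac{1}{63} = \frac{152}{21}$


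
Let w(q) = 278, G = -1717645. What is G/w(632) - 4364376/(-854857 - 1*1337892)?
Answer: -3765151059577/609584222 ≈ -6176.6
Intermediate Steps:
G/w(632) - 4364376/(-854857 - 1*1337892) = -1717645/278 - 4364376/(-854857 - 1*1337892) = -1717645*1/278 - 4364376/(-854857 - 1337892) = -1717645/278 - 4364376/(-2192749) = -1717645/278 - 4364376*(-1/2192749) = -1717645/278 + 4364376/2192749 = -3765151059577/609584222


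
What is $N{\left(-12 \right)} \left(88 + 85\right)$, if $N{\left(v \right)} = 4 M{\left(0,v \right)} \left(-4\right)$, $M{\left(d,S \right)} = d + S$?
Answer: $33216$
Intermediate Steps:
$M{\left(d,S \right)} = S + d$
$N{\left(v \right)} = - 16 v$ ($N{\left(v \right)} = 4 \left(v + 0\right) \left(-4\right) = 4 v \left(-4\right) = - 16 v$)
$N{\left(-12 \right)} \left(88 + 85\right) = \left(-16\right) \left(-12\right) \left(88 + 85\right) = 192 \cdot 173 = 33216$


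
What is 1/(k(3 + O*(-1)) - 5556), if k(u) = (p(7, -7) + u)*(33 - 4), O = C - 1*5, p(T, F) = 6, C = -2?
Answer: -1/5092 ≈ -0.00019639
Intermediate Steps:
O = -7 (O = -2 - 1*5 = -2 - 5 = -7)
k(u) = 174 + 29*u (k(u) = (6 + u)*(33 - 4) = (6 + u)*29 = 174 + 29*u)
1/(k(3 + O*(-1)) - 5556) = 1/((174 + 29*(3 - 7*(-1))) - 5556) = 1/((174 + 29*(3 + 7)) - 5556) = 1/((174 + 29*10) - 5556) = 1/((174 + 290) - 5556) = 1/(464 - 5556) = 1/(-5092) = -1/5092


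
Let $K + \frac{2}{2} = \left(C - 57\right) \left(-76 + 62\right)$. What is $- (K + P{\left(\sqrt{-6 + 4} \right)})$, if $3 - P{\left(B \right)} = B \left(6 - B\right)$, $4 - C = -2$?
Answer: $-714 + 6 i \sqrt{2} \approx -714.0 + 8.4853 i$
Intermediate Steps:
$C = 6$ ($C = 4 - -2 = 4 + 2 = 6$)
$P{\left(B \right)} = 3 - B \left(6 - B\right)$
$K = 713$ ($K = -1 + \left(6 - 57\right) \left(-76 + 62\right) = -1 - -714 = -1 + 714 = 713$)
$- (K + P{\left(\sqrt{-6 + 4} \right)}) = - (713 + \left(3 + \left(\sqrt{-6 + 4}\right)^{2} - 6 \sqrt{-6 + 4}\right)) = - (713 + \left(3 + \left(\sqrt{-2}\right)^{2} - 6 \sqrt{-2}\right)) = - (713 + \left(3 + \left(i \sqrt{2}\right)^{2} - 6 i \sqrt{2}\right)) = - (713 - \left(-1 + 6 i \sqrt{2}\right)) = - (713 + \left(1 - 6 i \sqrt{2}\right)) = - (714 - 6 i \sqrt{2}) = -714 + 6 i \sqrt{2}$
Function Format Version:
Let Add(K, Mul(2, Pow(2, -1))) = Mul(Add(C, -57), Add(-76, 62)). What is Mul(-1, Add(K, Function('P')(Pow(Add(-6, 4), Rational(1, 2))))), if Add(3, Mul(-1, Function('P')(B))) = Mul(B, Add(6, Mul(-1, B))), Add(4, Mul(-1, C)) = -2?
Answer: Add(-714, Mul(6, I, Pow(2, Rational(1, 2)))) ≈ Add(-714.00, Mul(8.4853, I))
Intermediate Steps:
C = 6 (C = Add(4, Mul(-1, -2)) = Add(4, 2) = 6)
Function('P')(B) = Add(3, Mul(-1, B, Add(6, Mul(-1, B)))) (Function('P')(B) = Add(3, Mul(-1, Mul(B, Add(6, Mul(-1, B))))) = Add(3, Mul(-1, B, Add(6, Mul(-1, B)))))
K = 713 (K = Add(-1, Mul(Add(6, -57), Add(-76, 62))) = Add(-1, Mul(-51, -14)) = Add(-1, 714) = 713)
Mul(-1, Add(K, Function('P')(Pow(Add(-6, 4), Rational(1, 2))))) = Mul(-1, Add(713, Add(3, Pow(Pow(Add(-6, 4), Rational(1, 2)), 2), Mul(-6, Pow(Add(-6, 4), Rational(1, 2)))))) = Mul(-1, Add(713, Add(3, Pow(Pow(-2, Rational(1, 2)), 2), Mul(-6, Pow(-2, Rational(1, 2)))))) = Mul(-1, Add(713, Add(3, Pow(Mul(I, Pow(2, Rational(1, 2))), 2), Mul(-6, Mul(I, Pow(2, Rational(1, 2))))))) = Mul(-1, Add(713, Add(3, -2, Mul(-6, I, Pow(2, Rational(1, 2)))))) = Mul(-1, Add(713, Add(1, Mul(-6, I, Pow(2, Rational(1, 2)))))) = Mul(-1, Add(714, Mul(-6, I, Pow(2, Rational(1, 2))))) = Add(-714, Mul(6, I, Pow(2, Rational(1, 2))))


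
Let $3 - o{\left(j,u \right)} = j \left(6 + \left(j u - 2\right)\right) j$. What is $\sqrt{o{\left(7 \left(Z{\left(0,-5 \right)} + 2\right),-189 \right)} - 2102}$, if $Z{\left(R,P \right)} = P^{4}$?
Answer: $\sqrt{15979252243858} \approx 3.9974 \cdot 10^{6}$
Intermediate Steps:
$o{\left(j,u \right)} = 3 - j^{2} \left(4 + j u\right)$ ($o{\left(j,u \right)} = 3 - j \left(6 + \left(j u - 2\right)\right) j = 3 - j \left(6 + \left(-2 + j u\right)\right) j = 3 - j \left(4 + j u\right) j = 3 - j j \left(4 + j u\right) = 3 - j^{2} \left(4 + j u\right)$)
$\sqrt{o{\left(7 \left(Z{\left(0,-5 \right)} + 2\right),-189 \right)} - 2102} = \sqrt{\left(3 - 4 \left(7 \left(\left(-5\right)^{4} + 2\right)\right)^{2} - - 189 \left(7 \left(\left(-5\right)^{4} + 2\right)\right)^{3}\right) - 2102} = \sqrt{\left(3 - 4 \left(7 \left(625 + 2\right)\right)^{2} - - 189 \left(7 \left(625 + 2\right)\right)^{3}\right) - 2102} = \sqrt{\left(3 - 4 \left(7 \cdot 627\right)^{2} - - 189 \left(7 \cdot 627\right)^{3}\right) - 2102} = \sqrt{\left(3 - 4 \cdot 4389^{2} - - 189 \cdot 4389^{3}\right) - 2102} = \sqrt{\left(3 - 77053284 - \left(-189\right) 84546715869\right) - 2102} = \sqrt{\left(3 - 77053284 + 15979329299241\right) - 2102} = \sqrt{15979252245960 - 2102} = \sqrt{15979252243858}$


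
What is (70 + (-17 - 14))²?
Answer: 1521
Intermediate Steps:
(70 + (-17 - 14))² = (70 - 31)² = 39² = 1521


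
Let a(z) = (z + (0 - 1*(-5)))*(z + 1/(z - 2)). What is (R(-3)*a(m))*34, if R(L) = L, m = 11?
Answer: -54400/3 ≈ -18133.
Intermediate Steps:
a(z) = (5 + z)*(z + 1/(-2 + z)) (a(z) = (z + (0 + 5))*(z + 1/(-2 + z)) = (z + 5)*(z + 1/(-2 + z)) = (5 + z)*(z + 1/(-2 + z)))
(R(-3)*a(m))*34 = -3*(5 + 11³ - 9*11 + 3*11²)/(-2 + 11)*34 = -3*(5 + 1331 - 99 + 3*121)/9*34 = -(5 + 1331 - 99 + 363)/3*34 = -1600/3*34 = -54400/3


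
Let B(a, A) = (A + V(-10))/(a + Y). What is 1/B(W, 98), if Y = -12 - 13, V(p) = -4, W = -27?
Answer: -26/47 ≈ -0.55319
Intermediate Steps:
Y = -25
B(a, A) = (-4 + A)/(-25 + a) (B(a, A) = (A - 4)/(a - 25) = (-4 + A)/(-25 + a))
1/B(W, 98) = 1/((-4 + 98)/(-25 - 27)) = 1/(94/(-52)) = 1/(-1/52*94) = 1/(-47/26) = -26/47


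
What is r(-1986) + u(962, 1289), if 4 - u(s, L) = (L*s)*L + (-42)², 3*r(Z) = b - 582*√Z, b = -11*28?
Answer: -4795155194/3 - 194*I*√1986 ≈ -1.5984e+9 - 8645.5*I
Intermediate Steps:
b = -308
r(Z) = -308/3 - 194*√Z (r(Z) = (-308 - 582*√Z)/3 = -308/3 - 194*√Z)
u(s, L) = -1760 - s*L² (u(s, L) = 4 - ((L*s)*L + (-42)²) = 4 - (s*L² + 1764) = 4 - (1764 + s*L²) = 4 + (-1764 - s*L²) = -1760 - s*L²)
r(-1986) + u(962, 1289) = (-308/3 - 194*I*√1986) + (-1760 - 1*962*1289²) = (-308/3 - 194*I*√1986) + (-1760 - 1*962*1661521) = (-308/3 - 194*I*√1986) + (-1760 - 1598383202) = (-308/3 - 194*I*√1986) - 1598384962 = -4795155194/3 - 194*I*√1986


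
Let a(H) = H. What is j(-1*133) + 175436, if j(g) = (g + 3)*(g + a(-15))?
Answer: 194676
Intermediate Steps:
j(g) = (-15 + g)*(3 + g) (j(g) = (g + 3)*(g - 15) = (3 + g)*(-15 + g) = (-15 + g)*(3 + g))
j(-1*133) + 175436 = (-45 + (-1*133)² - (-12)*133) + 175436 = (-45 + (-133)² - 12*(-133)) + 175436 = (-45 + 17689 + 1596) + 175436 = 19240 + 175436 = 194676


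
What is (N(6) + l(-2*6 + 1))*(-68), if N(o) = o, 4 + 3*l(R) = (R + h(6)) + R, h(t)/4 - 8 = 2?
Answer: -2176/3 ≈ -725.33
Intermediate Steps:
h(t) = 40 (h(t) = 32 + 4*2 = 32 + 8 = 40)
l(R) = 12 + 2*R/3 (l(R) = -4/3 + ((R + 40) + R)/3 = -4/3 + ((40 + R) + R)/3 = -4/3 + (40 + 2*R)/3 = -4/3 + (40/3 + 2*R/3) = 12 + 2*R/3)
(N(6) + l(-2*6 + 1))*(-68) = (6 + (12 + 2*(-2*6 + 1)/3))*(-68) = (6 + (12 + 2*(-12 + 1)/3))*(-68) = (6 + (12 + (⅔)*(-11)))*(-68) = (6 + (12 - 22/3))*(-68) = (6 + 14/3)*(-68) = (32/3)*(-68) = -2176/3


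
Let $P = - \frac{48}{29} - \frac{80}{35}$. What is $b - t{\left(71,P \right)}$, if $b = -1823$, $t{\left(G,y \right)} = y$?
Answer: $- \frac{369269}{203} \approx -1819.1$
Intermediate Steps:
$P = - \frac{800}{203}$ ($P = \left(-48\right) \frac{1}{29} - \frac{16}{7} = - \frac{48}{29} - \frac{16}{7} = - \frac{800}{203} \approx -3.9409$)
$b - t{\left(71,P \right)} = -1823 - - \frac{800}{203} = -1823 + \frac{800}{203} = - \frac{369269}{203}$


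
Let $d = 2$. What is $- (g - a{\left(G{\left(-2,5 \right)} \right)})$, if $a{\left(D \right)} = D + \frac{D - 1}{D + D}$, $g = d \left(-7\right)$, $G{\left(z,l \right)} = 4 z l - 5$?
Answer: $- \frac{1372}{45} \approx -30.489$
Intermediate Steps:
$G{\left(z,l \right)} = -5 + 4 l z$ ($G{\left(z,l \right)} = 4 l z - 5 = -5 + 4 l z$)
$g = -14$ ($g = 2 \left(-7\right) = -14$)
$a{\left(D \right)} = D + \frac{-1 + D}{2 D}$
$- (g - a{\left(G{\left(-2,5 \right)} \right)}) = - (-14 - \left(\frac{1}{2} + \left(-5 + 4 \cdot 5 \left(-2\right)\right) - \frac{1}{2 \left(-5 + 4 \cdot 5 \left(-2\right)\right)}\right)) = - (-14 - \left(\frac{1}{2} - 45 - \frac{1}{2 \left(-5 - 40\right)}\right)) = - (-14 - \left(\frac{1}{2} - 45 - \frac{1}{2 \left(-45\right)}\right)) = - (-14 - \left(\frac{1}{2} - 45 - - \frac{1}{90}\right)) = - (-14 - \left(\frac{1}{2} - 45 + \frac{1}{90}\right)) = - (-14 - - \frac{2002}{45}) = - (-14 + \frac{2002}{45}) = \left(-1\right) \frac{1372}{45} = - \frac{1372}{45}$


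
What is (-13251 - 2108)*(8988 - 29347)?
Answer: 312693881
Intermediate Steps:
(-13251 - 2108)*(8988 - 29347) = -15359*(-20359) = 312693881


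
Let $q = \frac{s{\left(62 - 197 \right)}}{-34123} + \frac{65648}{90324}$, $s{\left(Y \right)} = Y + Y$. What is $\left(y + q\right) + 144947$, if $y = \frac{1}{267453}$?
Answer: $\frac{3318996341220069626}{22897883485971} \approx 1.4495 \cdot 10^{5}$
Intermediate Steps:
$y = \frac{1}{267453} \approx 3.739 \cdot 10^{-6}$
$s{\left(Y \right)} = 2 Y$
$q = \frac{566123546}{770531463}$ ($q = \frac{2 \left(62 - 197\right)}{-34123} + \frac{65648}{90324} = 2 \left(-135\right) \left(- \frac{1}{34123}\right) + 65648 \cdot \frac{1}{90324} = \left(-270\right) \left(- \frac{1}{34123}\right) + \frac{16412}{22581} = \frac{270}{34123} + \frac{16412}{22581} = \frac{566123546}{770531463} \approx 0.73472$)
$\left(y + q\right) + 144947 = \left(\frac{1}{267453} + \frac{566123546}{770531463}\right) + 144947 = \frac{16823579031089}{22897883485971} + 144947 = \frac{3318996341220069626}{22897883485971}$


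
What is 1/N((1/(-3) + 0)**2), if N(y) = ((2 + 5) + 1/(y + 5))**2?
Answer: 2116/109561 ≈ 0.019313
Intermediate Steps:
N(y) = (7 + 1/(5 + y))**2
1/N((1/(-3) + 0)**2) = 1/((36 + 7*(1/(-3) + 0)**2)**2/(5 + (1/(-3) + 0)**2)**2) = 1/((36 + 7*(-1/3 + 0)**2)**2/(5 + (-1/3 + 0)**2)**2) = 1/((36 + 7*(-1/3)**2)**2/(5 + (-1/3)**2)**2) = 1/((36 + 7*(1/9))**2/(5 + 1/9)**2) = 1/((36 + 7/9)**2/(46/9)**2) = 1/(81*(331/9)**2/2116) = 1/((81/2116)*(109561/81)) = 1/(109561/2116) = 2116/109561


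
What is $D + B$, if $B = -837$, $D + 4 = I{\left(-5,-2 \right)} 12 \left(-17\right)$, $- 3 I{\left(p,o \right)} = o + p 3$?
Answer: $-1997$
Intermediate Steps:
$I{\left(p,o \right)} = - p - \frac{o}{3}$ ($I{\left(p,o \right)} = - \frac{o + p 3}{3} = - \frac{o + 3 p}{3} = - p - \frac{o}{3}$)
$D = -1160$ ($D = -4 + \left(\left(-1\right) \left(-5\right) - - \frac{2}{3}\right) 12 \left(-17\right) = -4 + \left(5 + \frac{2}{3}\right) 12 \left(-17\right) = -4 + \frac{17}{3} \cdot 12 \left(-17\right) = -4 + 68 \left(-17\right) = -4 - 1156 = -1160$)
$D + B = -1160 - 837 = -1997$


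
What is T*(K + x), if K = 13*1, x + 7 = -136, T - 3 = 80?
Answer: -10790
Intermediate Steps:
T = 83 (T = 3 + 80 = 83)
x = -143 (x = -7 - 136 = -143)
K = 13
T*(K + x) = 83*(13 - 143) = 83*(-130) = -10790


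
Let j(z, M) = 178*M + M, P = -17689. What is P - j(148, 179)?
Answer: -49730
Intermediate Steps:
j(z, M) = 179*M
P - j(148, 179) = -17689 - 179*179 = -17689 - 1*32041 = -17689 - 32041 = -49730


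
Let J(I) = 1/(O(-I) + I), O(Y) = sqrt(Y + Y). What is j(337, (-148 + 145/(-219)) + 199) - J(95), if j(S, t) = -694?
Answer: (-694*sqrt(190) + 65931*I)/(sqrt(190) - 95*I) ≈ -694.01 + 0.0014959*I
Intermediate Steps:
O(Y) = sqrt(2)*sqrt(Y) (O(Y) = sqrt(2*Y) = sqrt(2)*sqrt(Y))
J(I) = 1/(I + sqrt(2)*sqrt(-I)) (J(I) = 1/(sqrt(2)*sqrt(-I) + I) = 1/(I + sqrt(2)*sqrt(-I)))
j(337, (-148 + 145/(-219)) + 199) - J(95) = -694 - 1/(95 + sqrt(2)*sqrt(-1*95)) = -694 - 1/(95 + sqrt(2)*sqrt(-95)) = -694 - 1/(95 + sqrt(2)*(I*sqrt(95))) = -694 - 1/(95 + I*sqrt(190))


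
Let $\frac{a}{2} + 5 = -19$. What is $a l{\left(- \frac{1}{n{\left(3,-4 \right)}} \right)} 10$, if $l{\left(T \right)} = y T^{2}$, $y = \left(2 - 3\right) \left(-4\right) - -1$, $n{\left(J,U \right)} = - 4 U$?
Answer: $- \frac{75}{8} \approx -9.375$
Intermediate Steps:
$a = -48$ ($a = -10 + 2 \left(-19\right) = -10 - 38 = -48$)
$y = 5$ ($y = \left(-1\right) \left(-4\right) + 1 = 4 + 1 = 5$)
$l{\left(T \right)} = 5 T^{2}$
$a l{\left(- \frac{1}{n{\left(3,-4 \right)}} \right)} 10 = - 48 \cdot 5 \left(- \frac{1}{\left(-4\right) \left(-4\right)}\right)^{2} \cdot 10 = - 48 \cdot 5 \left(- \frac{1}{16}\right)^{2} \cdot 10 = - 48 \cdot 5 \cdot \frac{1}{256} \cdot 10 = \left(-48\right) \frac{5}{256} \cdot 10 = \left(- \frac{15}{16}\right) 10 = - \frac{75}{8}$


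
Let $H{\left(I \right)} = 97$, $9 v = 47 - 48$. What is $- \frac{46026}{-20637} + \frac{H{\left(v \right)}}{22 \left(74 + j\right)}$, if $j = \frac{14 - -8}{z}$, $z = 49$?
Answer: $\frac{421327813}{184027008} \approx 2.2895$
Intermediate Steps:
$v = - \frac{1}{9}$ ($v = \frac{47 - 48}{9} = \frac{1}{9} \left(-1\right) = - \frac{1}{9} \approx -0.11111$)
$j = \frac{22}{49}$ ($j = \frac{14 - -8}{49} = \left(14 + 8\right) \frac{1}{49} = 22 \cdot \frac{1}{49} = \frac{22}{49} \approx 0.44898$)
$- \frac{46026}{-20637} + \frac{H{\left(v \right)}}{22 \left(74 + j\right)} = - \frac{46026}{-20637} + \frac{97}{22 \left(74 + \frac{22}{49}\right)} = \left(-46026\right) \left(- \frac{1}{20637}\right) + \frac{97}{22 \cdot \frac{3648}{49}} = \frac{5114}{2293} + \frac{97}{\frac{80256}{49}} = \frac{5114}{2293} + 97 \cdot \frac{49}{80256} = \frac{5114}{2293} + \frac{4753}{80256} = \frac{421327813}{184027008}$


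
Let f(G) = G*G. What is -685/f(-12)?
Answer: -685/144 ≈ -4.7569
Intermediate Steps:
f(G) = G**2
-685/f(-12) = -685/((-12)**2) = -685/144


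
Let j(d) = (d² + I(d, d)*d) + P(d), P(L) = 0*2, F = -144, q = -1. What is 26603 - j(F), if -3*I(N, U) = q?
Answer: 5915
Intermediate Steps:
P(L) = 0
I(N, U) = ⅓ (I(N, U) = -⅓*(-1) = ⅓)
j(d) = d² + d/3 (j(d) = (d² + d/3) + 0 = d² + d/3)
26603 - j(F) = 26603 - (-144)*(⅓ - 144) = 26603 - (-144)*(-431)/3 = 26603 - 1*20688 = 26603 - 20688 = 5915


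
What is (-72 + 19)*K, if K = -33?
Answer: 1749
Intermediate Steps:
(-72 + 19)*K = (-72 + 19)*(-33) = -53*(-33) = 1749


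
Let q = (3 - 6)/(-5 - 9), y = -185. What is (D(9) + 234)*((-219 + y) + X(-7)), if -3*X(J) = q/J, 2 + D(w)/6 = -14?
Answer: -2731779/49 ≈ -55751.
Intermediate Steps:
q = 3/14 (q = -3/(-14) = -3*(-1/14) = 3/14 ≈ 0.21429)
D(w) = -96 (D(w) = -12 + 6*(-14) = -12 - 84 = -96)
X(J) = -1/(14*J)
(D(9) + 234)*((-219 + y) + X(-7)) = (-96 + 234)*((-219 - 185) - 1/14/(-7)) = 138*(-404 - 1/14*(-⅐)) = 138*(-404 + 1/98) = 138*(-39591/98) = -2731779/49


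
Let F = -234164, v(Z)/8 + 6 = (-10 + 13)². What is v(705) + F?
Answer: -234140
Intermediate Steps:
v(Z) = 24 (v(Z) = -48 + 8*(-10 + 13)² = -48 + 8*3² = -48 + 8*9 = -48 + 72 = 24)
v(705) + F = 24 - 234164 = -234140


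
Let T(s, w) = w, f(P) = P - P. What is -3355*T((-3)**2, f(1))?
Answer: 0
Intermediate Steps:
f(P) = 0
-3355*T((-3)**2, f(1)) = -3355*0 = 0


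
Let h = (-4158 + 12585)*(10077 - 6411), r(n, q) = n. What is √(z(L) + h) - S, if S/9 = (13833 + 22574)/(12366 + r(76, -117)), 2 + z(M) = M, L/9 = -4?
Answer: -327663/12442 + 4*√1930834 ≈ 5531.8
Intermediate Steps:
L = -36 (L = 9*(-4) = -36)
z(M) = -2 + M
h = 30893382 (h = 8427*3666 = 30893382)
S = 327663/12442 (S = 9*((13833 + 22574)/(12366 + 76)) = 9*(36407/12442) = 327663/12442 ≈ 26.335)
√(z(L) + h) - S = √((-2 - 36) + 30893382) - 1*327663/12442 = √(-38 + 30893382) - 327663/12442 = √30893344 - 327663/12442 = 4*√1930834 - 327663/12442 = -327663/12442 + 4*√1930834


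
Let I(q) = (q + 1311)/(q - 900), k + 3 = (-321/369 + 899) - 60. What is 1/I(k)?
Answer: -7979/263974 ≈ -0.030226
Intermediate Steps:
k = 102721/123 (k = -3 + ((-321/369 + 899) - 60) = -3 + ((-321*1/369 + 899) - 60) = -3 + ((-107/123 + 899) - 60) = -3 + (110470/123 - 60) = -3 + 103090/123 = 102721/123 ≈ 835.13)
I(q) = (1311 + q)/(-900 + q)
1/I(k) = 1/((1311 + 102721/123)/(-900 + 102721/123)) = 1/((263974/123)/(-7979/123)) = 1/(-123/7979*263974/123) = 1/(-263974/7979) = -7979/263974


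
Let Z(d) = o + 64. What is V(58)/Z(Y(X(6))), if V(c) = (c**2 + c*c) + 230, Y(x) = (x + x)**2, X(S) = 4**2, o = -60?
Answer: 3479/2 ≈ 1739.5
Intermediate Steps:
X(S) = 16
Y(x) = 4*x**2 (Y(x) = (2*x)**2 = 4*x**2)
Z(d) = 4 (Z(d) = -60 + 64 = 4)
V(c) = 230 + 2*c**2 (V(c) = (c**2 + c**2) + 230 = 2*c**2 + 230 = 230 + 2*c**2)
V(58)/Z(Y(X(6))) = (230 + 2*58**2)/4 = (230 + 2*3364)*(1/4) = (230 + 6728)*(1/4) = 6958*(1/4) = 3479/2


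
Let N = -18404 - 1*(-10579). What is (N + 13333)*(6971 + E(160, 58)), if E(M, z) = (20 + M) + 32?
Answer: 39563964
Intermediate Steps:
E(M, z) = 52 + M
N = -7825 (N = -18404 + 10579 = -7825)
(N + 13333)*(6971 + E(160, 58)) = (-7825 + 13333)*(6971 + (52 + 160)) = 5508*(6971 + 212) = 5508*7183 = 39563964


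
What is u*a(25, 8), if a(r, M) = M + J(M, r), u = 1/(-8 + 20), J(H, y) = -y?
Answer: -17/12 ≈ -1.4167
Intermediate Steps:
u = 1/12 ≈ 0.083333
a(r, M) = M - r
u*a(25, 8) = (8 - 1*25)/12 = (8 - 25)/12 = (1/12)*(-17) = -17/12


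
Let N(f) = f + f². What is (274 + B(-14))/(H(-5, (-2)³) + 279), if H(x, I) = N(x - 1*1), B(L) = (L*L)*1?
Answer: 470/309 ≈ 1.5210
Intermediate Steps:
B(L) = L² (B(L) = L²*1 = L²)
H(x, I) = x*(-1 + x) (H(x, I) = (x - 1*1)*(1 + (x - 1*1)) = (x - 1)*(1 + (x - 1)) = (-1 + x)*(1 + (-1 + x)) = (-1 + x)*x = x*(-1 + x))
(274 + B(-14))/(H(-5, (-2)³) + 279) = (274 + (-14)²)/(-5*(-1 - 5) + 279) = (274 + 196)/(-5*(-6) + 279) = 470/(30 + 279) = 470/309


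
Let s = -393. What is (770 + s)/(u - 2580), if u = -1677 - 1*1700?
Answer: -377/5957 ≈ -0.063287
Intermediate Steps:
u = -3377 (u = -1677 - 1700 = -3377)
(770 + s)/(u - 2580) = (770 - 393)/(-3377 - 2580) = 377/(-5957) = 377*(-1/5957) = -377/5957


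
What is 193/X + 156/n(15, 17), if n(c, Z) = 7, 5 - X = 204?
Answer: 29693/1393 ≈ 21.316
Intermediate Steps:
X = -199 (X = 5 - 1*204 = 5 - 204 = -199)
193/X + 156/n(15, 17) = 193/(-199) + 156/7 = 193*(-1/199) + 156*(⅐) = -193/199 + 156/7 = 29693/1393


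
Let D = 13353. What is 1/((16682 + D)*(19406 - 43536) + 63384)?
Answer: -1/724681166 ≈ -1.3799e-9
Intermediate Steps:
1/((16682 + D)*(19406 - 43536) + 63384) = 1/((16682 + 13353)*(19406 - 43536) + 63384) = 1/(30035*(-24130) + 63384) = 1/(-724744550 + 63384) = 1/(-724681166) = -1/724681166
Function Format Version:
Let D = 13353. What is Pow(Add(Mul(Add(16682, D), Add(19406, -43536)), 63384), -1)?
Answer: Rational(-1, 724681166) ≈ -1.3799e-9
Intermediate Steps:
Pow(Add(Mul(Add(16682, D), Add(19406, -43536)), 63384), -1) = Pow(Add(Mul(Add(16682, 13353), Add(19406, -43536)), 63384), -1) = Pow(Add(Mul(30035, -24130), 63384), -1) = Pow(Add(-724744550, 63384), -1) = Pow(-724681166, -1) = Rational(-1, 724681166)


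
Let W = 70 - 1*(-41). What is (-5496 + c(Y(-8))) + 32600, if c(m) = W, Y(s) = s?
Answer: 27215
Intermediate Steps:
W = 111 (W = 70 + 41 = 111)
c(m) = 111
(-5496 + c(Y(-8))) + 32600 = (-5496 + 111) + 32600 = -5385 + 32600 = 27215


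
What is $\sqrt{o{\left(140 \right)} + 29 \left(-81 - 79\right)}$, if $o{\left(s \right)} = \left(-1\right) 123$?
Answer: $i \sqrt{4763} \approx 69.015 i$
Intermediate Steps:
$o{\left(s \right)} = -123$
$\sqrt{o{\left(140 \right)} + 29 \left(-81 - 79\right)} = \sqrt{-123 + 29 \left(-81 - 79\right)} = \sqrt{-123 + 29 \left(-160\right)} = \sqrt{-123 - 4640} = \sqrt{-4763} = i \sqrt{4763}$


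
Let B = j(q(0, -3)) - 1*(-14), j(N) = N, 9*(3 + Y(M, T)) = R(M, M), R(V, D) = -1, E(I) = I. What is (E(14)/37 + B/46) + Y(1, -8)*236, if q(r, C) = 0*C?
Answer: -5618179/7659 ≈ -733.54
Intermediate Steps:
q(r, C) = 0
Y(M, T) = -28/9 (Y(M, T) = -3 + (1/9)*(-1) = -3 - 1/9 = -28/9)
B = 14 (B = 0 - 1*(-14) = 0 + 14 = 14)
(E(14)/37 + B/46) + Y(1, -8)*236 = (14/37 + 14/46) - 28/9*236 = (14*(1/37) + 14*(1/46)) - 6608/9 = (14/37 + 7/23) - 6608/9 = 581/851 - 6608/9 = -5618179/7659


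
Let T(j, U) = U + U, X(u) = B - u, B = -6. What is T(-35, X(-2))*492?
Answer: -3936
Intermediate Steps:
X(u) = -6 - u
T(j, U) = 2*U
T(-35, X(-2))*492 = (2*(-6 - 1*(-2)))*492 = (2*(-6 + 2))*492 = (2*(-4))*492 = -8*492 = -3936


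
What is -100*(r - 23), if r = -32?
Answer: 5500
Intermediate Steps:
-100*(r - 23) = -100*(-32 - 23) = -100*(-55) = 5500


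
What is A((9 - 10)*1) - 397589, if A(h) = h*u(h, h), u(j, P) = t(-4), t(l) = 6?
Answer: -397595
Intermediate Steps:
u(j, P) = 6
A(h) = 6*h (A(h) = h*6 = 6*h)
A((9 - 10)*1) - 397589 = 6*((9 - 10)*1) - 397589 = 6*(-1*1) - 397589 = 6*(-1) - 397589 = -6 - 397589 = -397595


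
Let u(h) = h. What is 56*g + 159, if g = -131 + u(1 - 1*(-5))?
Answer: -6841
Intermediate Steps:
g = -125 (g = -131 + (1 - 1*(-5)) = -131 + (1 + 5) = -131 + 6 = -125)
56*g + 159 = 56*(-125) + 159 = -7000 + 159 = -6841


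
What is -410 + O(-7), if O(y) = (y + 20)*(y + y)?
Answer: -592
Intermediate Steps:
O(y) = 2*y*(20 + y) (O(y) = (20 + y)*(2*y) = 2*y*(20 + y))
-410 + O(-7) = -410 + 2*(-7)*(20 - 7) = -410 + 2*(-7)*13 = -410 - 182 = -592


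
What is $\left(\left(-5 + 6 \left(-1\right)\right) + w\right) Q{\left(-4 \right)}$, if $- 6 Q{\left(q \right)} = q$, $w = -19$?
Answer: $-20$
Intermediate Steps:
$Q{\left(q \right)} = - \frac{q}{6}$
$\left(\left(-5 + 6 \left(-1\right)\right) + w\right) Q{\left(-4 \right)} = \left(\left(-5 + 6 \left(-1\right)\right) - 19\right) \left(\left(- \frac{1}{6}\right) \left(-4\right)\right) = \left(\left(-5 - 6\right) - 19\right) \frac{2}{3} = \left(-11 - 19\right) \frac{2}{3} = \left(-30\right) \frac{2}{3} = -20$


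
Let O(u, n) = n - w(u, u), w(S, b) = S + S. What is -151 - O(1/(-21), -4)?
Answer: -3089/21 ≈ -147.10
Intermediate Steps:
w(S, b) = 2*S
O(u, n) = n - 2*u
-151 - O(1/(-21), -4) = -151 - (-4 - 2/(-21)) = -151 - (-4 - 2*(-1/21)) = -151 - (-4 + 2/21) = -151 - 1*(-82/21) = -151 + 82/21 = -3089/21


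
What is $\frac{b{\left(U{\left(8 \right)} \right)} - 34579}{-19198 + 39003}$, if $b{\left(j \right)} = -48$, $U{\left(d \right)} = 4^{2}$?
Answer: $- \frac{34627}{19805} \approx -1.7484$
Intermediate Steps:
$U{\left(d \right)} = 16$
$\frac{b{\left(U{\left(8 \right)} \right)} - 34579}{-19198 + 39003} = \frac{-48 - 34579}{-19198 + 39003} = - \frac{34627}{19805}$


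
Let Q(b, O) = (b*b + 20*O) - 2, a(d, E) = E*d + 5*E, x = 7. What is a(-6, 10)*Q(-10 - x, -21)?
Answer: 1330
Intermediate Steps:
a(d, E) = 5*E + E*d
Q(b, O) = -2 + b² + 20*O (Q(b, O) = (b² + 20*O) - 2 = -2 + b² + 20*O)
a(-6, 10)*Q(-10 - x, -21) = (10*(5 - 6))*(-2 + (-10 - 1*7)² + 20*(-21)) = (10*(-1))*(-2 + (-10 - 7)² - 420) = -10*(-2 + (-17)² - 420) = -10*(-2 + 289 - 420) = -10*(-133) = 1330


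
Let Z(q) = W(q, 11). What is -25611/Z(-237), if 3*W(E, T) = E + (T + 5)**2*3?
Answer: -8537/59 ≈ -144.69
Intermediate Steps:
W(E, T) = (5 + T)**2 + E/3 (W(E, T) = (E + (T + 5)**2*3)/3 = (E + (5 + T)**2*3)/3 = (E + 3*(5 + T)**2)/3 = (5 + T)**2 + E/3)
Z(q) = 256 + q/3 (Z(q) = (5 + 11)**2 + q/3 = 16**2 + q/3 = 256 + q/3)
-25611/Z(-237) = -25611/(256 + (1/3)*(-237)) = -25611/(256 - 79) = -25611/177 = -25611*1/177 = -8537/59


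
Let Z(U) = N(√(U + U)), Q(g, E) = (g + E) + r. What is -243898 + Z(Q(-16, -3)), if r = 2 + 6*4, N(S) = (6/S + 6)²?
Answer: -1707016/7 + 36*√14/7 ≈ -2.4384e+5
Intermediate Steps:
N(S) = (6 + 6/S)²
r = 26 (r = 2 + 24 = 26)
Q(g, E) = 26 + E + g (Q(g, E) = (g + E) + 26 = (E + g) + 26 = 26 + E + g)
Z(U) = 18*(1 + √2*√U)²/U (Z(U) = 36*(1 + √(U + U))²/(√(U + U))² = 36*(1 + √(2*U))²/(√(2*U))² = 36*(1 + √2*√U)²/(√2*√U)² = 36*(1/(2*U))*(1 + √2*√U)² = 18*(1 + √2*√U)²/U)
-243898 + Z(Q(-16, -3)) = -243898 + 18*(1 + √2*√(26 - 3 - 16))²/(26 - 3 - 16) = -243898 + 18*(1 + √2*√7)²/7 = -243898 + 18*(⅐)*(1 + √14)² = -243898 + 18*(1 + √14)²/7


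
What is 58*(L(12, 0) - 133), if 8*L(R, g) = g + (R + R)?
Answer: -7540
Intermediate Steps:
L(R, g) = R/4 + g/8 (L(R, g) = (g + (R + R))/8 = (g + 2*R)/8 = R/4 + g/8)
58*(L(12, 0) - 133) = 58*(((¼)*12 + (⅛)*0) - 133) = 58*((3 + 0) - 133) = 58*(3 - 133) = 58*(-130) = -7540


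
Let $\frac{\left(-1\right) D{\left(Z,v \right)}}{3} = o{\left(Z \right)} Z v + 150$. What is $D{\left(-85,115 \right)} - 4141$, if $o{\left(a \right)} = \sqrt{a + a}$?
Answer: $-4591 + 29325 i \sqrt{170} \approx -4591.0 + 3.8235 \cdot 10^{5} i$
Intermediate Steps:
$o{\left(a \right)} = \sqrt{2} \sqrt{a}$ ($o{\left(a \right)} = \sqrt{2 a} = \sqrt{2} \sqrt{a}$)
$D{\left(Z,v \right)} = -450 - 3 v \sqrt{2} Z^{\frac{3}{2}}$ ($D{\left(Z,v \right)} = - 3 \left(\sqrt{2} \sqrt{Z} Z v + 150\right) = - 3 \left(\sqrt{2} Z^{\frac{3}{2}} v + 150\right) = - 3 \left(v \sqrt{2} Z^{\frac{3}{2}} + 150\right) = - 3 \left(150 + v \sqrt{2} Z^{\frac{3}{2}}\right) = -450 - 3 v \sqrt{2} Z^{\frac{3}{2}}$)
$D{\left(-85,115 \right)} - 4141 = \left(-450 - 345 \sqrt{2} \left(-85\right)^{\frac{3}{2}}\right) - 4141 = \left(-450 - 345 \sqrt{2} \left(- 85 i \sqrt{85}\right)\right) - 4141 = \left(-450 + 29325 i \sqrt{170}\right) - 4141 = -4591 + 29325 i \sqrt{170}$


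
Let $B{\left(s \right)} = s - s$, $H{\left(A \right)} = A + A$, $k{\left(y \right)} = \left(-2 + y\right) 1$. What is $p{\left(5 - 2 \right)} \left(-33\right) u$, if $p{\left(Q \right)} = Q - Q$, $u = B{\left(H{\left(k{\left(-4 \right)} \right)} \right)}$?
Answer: $0$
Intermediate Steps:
$k{\left(y \right)} = -2 + y$
$H{\left(A \right)} = 2 A$
$B{\left(s \right)} = 0$
$u = 0$
$p{\left(Q \right)} = 0$
$p{\left(5 - 2 \right)} \left(-33\right) u = 0 \left(-33\right) 0 = 0 \cdot 0 = 0$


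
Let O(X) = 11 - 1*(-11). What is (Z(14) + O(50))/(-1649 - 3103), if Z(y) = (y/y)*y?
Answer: -1/132 ≈ -0.0075758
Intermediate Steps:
Z(y) = y (Z(y) = 1*y = y)
O(X) = 22 (O(X) = 11 + 11 = 22)
(Z(14) + O(50))/(-1649 - 3103) = (14 + 22)/(-1649 - 3103) = 36/(-4752) = 36*(-1/4752) = -1/132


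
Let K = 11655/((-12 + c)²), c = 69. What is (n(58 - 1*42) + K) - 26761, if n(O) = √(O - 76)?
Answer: -9659426/361 + 2*I*√15 ≈ -26757.0 + 7.746*I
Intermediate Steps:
n(O) = √(-76 + O)
K = 1295/361 (K = 11655/((-12 + 69)²) = 11655/(57²) = 11655/3249 = 11655*(1/3249) = 1295/361 ≈ 3.5873)
(n(58 - 1*42) + K) - 26761 = (√(-76 + (58 - 1*42)) + 1295/361) - 26761 = (√(-76 + (58 - 42)) + 1295/361) - 26761 = (√(-76 + 16) + 1295/361) - 26761 = (√(-60) + 1295/361) - 26761 = (2*I*√15 + 1295/361) - 26761 = (1295/361 + 2*I*√15) - 26761 = -9659426/361 + 2*I*√15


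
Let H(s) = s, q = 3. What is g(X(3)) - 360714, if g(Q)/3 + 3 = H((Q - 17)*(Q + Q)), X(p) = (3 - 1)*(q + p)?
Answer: -361083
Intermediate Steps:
X(p) = 6 + 2*p (X(p) = (3 - 1)*(3 + p) = 2*(3 + p) = 6 + 2*p)
g(Q) = -9 + 6*Q*(-17 + Q) (g(Q) = -9 + 3*((Q - 17)*(Q + Q)) = -9 + 3*((-17 + Q)*(2*Q)) = -9 + 3*(2*Q*(-17 + Q)) = -9 + 6*Q*(-17 + Q))
g(X(3)) - 360714 = (-9 + 6*(6 + 2*3)*(-17 + (6 + 2*3))) - 360714 = (-9 + 6*(6 + 6)*(-17 + (6 + 6))) - 360714 = (-9 + 6*12*(-17 + 12)) - 360714 = (-9 + 6*12*(-5)) - 360714 = (-9 - 360) - 360714 = -369 - 360714 = -361083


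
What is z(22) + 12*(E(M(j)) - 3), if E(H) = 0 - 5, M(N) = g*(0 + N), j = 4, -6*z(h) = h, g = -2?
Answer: -299/3 ≈ -99.667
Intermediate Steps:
z(h) = -h/6
M(N) = -2*N (M(N) = -2*(0 + N) = -2*N)
E(H) = -5
z(22) + 12*(E(M(j)) - 3) = -1/6*22 + 12*(-5 - 3) = -11/3 + 12*(-8) = -11/3 - 96 = -299/3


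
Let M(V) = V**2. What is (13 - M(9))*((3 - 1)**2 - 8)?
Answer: 272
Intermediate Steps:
(13 - M(9))*((3 - 1)**2 - 8) = (13 - 1*9**2)*((3 - 1)**2 - 8) = (13 - 1*81)*(2**2 - 8) = (13 - 81)*(4 - 8) = -68*(-4) = 272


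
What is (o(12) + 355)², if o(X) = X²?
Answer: 249001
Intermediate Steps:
(o(12) + 355)² = (12² + 355)² = (144 + 355)² = 499² = 249001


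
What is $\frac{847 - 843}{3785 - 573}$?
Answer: $\frac{1}{803} \approx 0.0012453$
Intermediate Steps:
$\frac{847 - 843}{3785 - 573} = \frac{4}{3212} = 4 \cdot \frac{1}{3212} = \frac{1}{803}$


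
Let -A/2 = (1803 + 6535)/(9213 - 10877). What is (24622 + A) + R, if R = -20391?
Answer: 1764265/416 ≈ 4241.0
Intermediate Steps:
A = 4169/416 (A = -2*(1803 + 6535)/(9213 - 10877) = -16676/(-1664) = -16676*(-1)/1664 = -2*(-4169/832) = 4169/416 ≈ 10.022)
(24622 + A) + R = (24622 + 4169/416) - 20391 = 10246921/416 - 20391 = 1764265/416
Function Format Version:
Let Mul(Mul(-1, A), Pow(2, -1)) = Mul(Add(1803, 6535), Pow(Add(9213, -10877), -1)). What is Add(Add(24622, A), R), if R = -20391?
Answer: Rational(1764265, 416) ≈ 4241.0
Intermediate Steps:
A = Rational(4169, 416) (A = Mul(-2, Mul(Add(1803, 6535), Pow(Add(9213, -10877), -1))) = Mul(-2, Mul(8338, Pow(-1664, -1))) = Mul(-2, Mul(8338, Rational(-1, 1664))) = Mul(-2, Rational(-4169, 832)) = Rational(4169, 416) ≈ 10.022)
Add(Add(24622, A), R) = Add(Add(24622, Rational(4169, 416)), -20391) = Add(Rational(10246921, 416), -20391) = Rational(1764265, 416)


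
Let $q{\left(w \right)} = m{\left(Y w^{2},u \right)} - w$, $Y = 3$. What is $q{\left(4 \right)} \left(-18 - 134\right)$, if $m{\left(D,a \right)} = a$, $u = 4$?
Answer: $0$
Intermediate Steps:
$q{\left(w \right)} = 4 - w$
$q{\left(4 \right)} \left(-18 - 134\right) = \left(4 - 4\right) \left(-18 - 134\right) = \left(4 - 4\right) \left(-152\right) = 0 \left(-152\right) = 0$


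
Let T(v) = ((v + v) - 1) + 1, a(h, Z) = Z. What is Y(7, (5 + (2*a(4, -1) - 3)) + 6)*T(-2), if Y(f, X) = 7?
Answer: -28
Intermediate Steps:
T(v) = 2*v (T(v) = (2*v - 1) + 1 = (-1 + 2*v) + 1 = 2*v)
Y(7, (5 + (2*a(4, -1) - 3)) + 6)*T(-2) = 7*(2*(-2)) = 7*(-4) = -28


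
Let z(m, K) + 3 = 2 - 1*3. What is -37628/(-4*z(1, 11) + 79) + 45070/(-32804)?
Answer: -619315281/1558190 ≈ -397.46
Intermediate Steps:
z(m, K) = -4 (z(m, K) = -3 + (2 - 1*3) = -3 + (2 - 3) = -3 - 1 = -4)
-37628/(-4*z(1, 11) + 79) + 45070/(-32804) = -37628/(-4*(-4) + 79) + 45070/(-32804) = -37628/(16 + 79) + 45070*(-1/32804) = -37628/95 - 22535/16402 = -619315281/1558190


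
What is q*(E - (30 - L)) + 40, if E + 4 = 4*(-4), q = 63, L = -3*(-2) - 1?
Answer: -2795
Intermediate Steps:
L = 5 (L = 6 - 1 = 5)
E = -20 (E = -4 + 4*(-4) = -4 - 16 = -20)
q*(E - (30 - L)) + 40 = 63*(-20 - (30 - 1*5)) + 40 = 63*(-20 - (30 - 5)) + 40 = 63*(-20 - 1*25) + 40 = 63*(-20 - 25) + 40 = 63*(-45) + 40 = -2835 + 40 = -2795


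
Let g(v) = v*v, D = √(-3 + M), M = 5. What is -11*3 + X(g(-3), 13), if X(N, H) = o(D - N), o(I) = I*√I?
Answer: -33 - I*(9 - √2)^(3/2) ≈ -33.0 - 20.893*I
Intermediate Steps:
D = √2 (D = √(-3 + 5) = √2 ≈ 1.4142)
g(v) = v²
o(I) = I^(3/2)
X(N, H) = (√2 - N)^(3/2)
-11*3 + X(g(-3), 13) = -11*3 + (√2 - 1*(-3)²)^(3/2) = -33 + (√2 - 1*9)^(3/2) = -33 + (√2 - 9)^(3/2) = -33 + (-9 + √2)^(3/2)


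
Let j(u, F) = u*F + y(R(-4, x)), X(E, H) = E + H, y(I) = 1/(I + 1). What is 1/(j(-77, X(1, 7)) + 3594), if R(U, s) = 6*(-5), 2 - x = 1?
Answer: 29/86361 ≈ 0.00033580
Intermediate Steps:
x = 1 (x = 2 - 1*1 = 2 - 1 = 1)
R(U, s) = -30
y(I) = 1/(1 + I)
j(u, F) = -1/29 + F*u (j(u, F) = u*F + 1/(1 - 30) = F*u + 1/(-29) = F*u - 1/29 = -1/29 + F*u)
1/(j(-77, X(1, 7)) + 3594) = 1/((-1/29 + (1 + 7)*(-77)) + 3594) = 1/((-1/29 + 8*(-77)) + 3594) = 1/((-1/29 - 616) + 3594) = 1/(-17865/29 + 3594) = 1/(86361/29) = 29/86361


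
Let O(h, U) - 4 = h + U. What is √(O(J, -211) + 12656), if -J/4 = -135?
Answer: √12989 ≈ 113.97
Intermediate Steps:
J = 540 (J = -4*(-135) = 540)
O(h, U) = 4 + U + h (O(h, U) = 4 + (h + U) = 4 + (U + h) = 4 + U + h)
√(O(J, -211) + 12656) = √((4 - 211 + 540) + 12656) = √(333 + 12656) = √12989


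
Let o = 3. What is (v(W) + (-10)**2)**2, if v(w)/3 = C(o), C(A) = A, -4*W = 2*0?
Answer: 11881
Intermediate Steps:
W = 0 (W = -0/2 = -1/4*0 = 0)
v(w) = 9 (v(w) = 3*3 = 9)
(v(W) + (-10)**2)**2 = (9 + (-10)**2)**2 = (9 + 100)**2 = 109**2 = 11881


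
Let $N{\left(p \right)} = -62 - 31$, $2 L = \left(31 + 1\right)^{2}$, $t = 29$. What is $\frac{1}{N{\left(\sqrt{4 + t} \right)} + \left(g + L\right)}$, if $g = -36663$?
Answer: $- \frac{1}{36244} \approx -2.7591 \cdot 10^{-5}$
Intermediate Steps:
$L = 512$ ($L = \frac{\left(31 + 1\right)^{2}}{2} = \frac{32^{2}}{2} = \frac{1}{2} \cdot 1024 = 512$)
$N{\left(p \right)} = -93$ ($N{\left(p \right)} = -62 - 31 = -93$)
$\frac{1}{N{\left(\sqrt{4 + t} \right)} + \left(g + L\right)} = \frac{1}{-93 + \left(-36663 + 512\right)} = \frac{1}{-93 - 36151} = \frac{1}{-36244} = - \frac{1}{36244}$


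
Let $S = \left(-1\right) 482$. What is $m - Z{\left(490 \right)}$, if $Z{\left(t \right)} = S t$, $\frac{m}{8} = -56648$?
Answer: $-217004$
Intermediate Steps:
$m = -453184$ ($m = 8 \left(-56648\right) = -453184$)
$S = -482$
$Z{\left(t \right)} = - 482 t$
$m - Z{\left(490 \right)} = -453184 - \left(-482\right) 490 = -453184 - -236180 = -453184 + 236180 = -217004$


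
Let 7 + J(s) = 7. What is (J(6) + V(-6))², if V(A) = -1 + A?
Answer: 49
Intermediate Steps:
J(s) = 0 (J(s) = -7 + 7 = 0)
(J(6) + V(-6))² = (0 + (-1 - 6))² = (0 - 7)² = (-7)² = 49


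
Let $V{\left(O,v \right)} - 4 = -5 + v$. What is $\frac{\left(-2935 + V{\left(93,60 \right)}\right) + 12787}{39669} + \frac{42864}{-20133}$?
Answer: $- \frac{55586439}{29579851} \approx -1.8792$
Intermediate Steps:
$V{\left(O,v \right)} = -1 + v$ ($V{\left(O,v \right)} = 4 + \left(-5 + v\right) = -1 + v$)
$\frac{\left(-2935 + V{\left(93,60 \right)}\right) + 12787}{39669} + \frac{42864}{-20133} = \frac{\left(-2935 + \left(-1 + 60\right)\right) + 12787}{39669} + \frac{42864}{-20133} = \left(\left(-2935 + 59\right) + 12787\right) \frac{1}{39669} + 42864 \left(- \frac{1}{20133}\right) = \left(-2876 + 12787\right) \frac{1}{39669} - \frac{14288}{6711} = 9911 \cdot \frac{1}{39669} - \frac{14288}{6711} = \frac{9911}{39669} - \frac{14288}{6711} = - \frac{55586439}{29579851}$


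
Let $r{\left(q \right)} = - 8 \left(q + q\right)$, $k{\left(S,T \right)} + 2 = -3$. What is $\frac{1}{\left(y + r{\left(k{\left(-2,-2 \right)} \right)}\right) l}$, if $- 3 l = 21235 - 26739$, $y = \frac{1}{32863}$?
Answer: $\frac{32863}{4823413888} \approx 6.8132 \cdot 10^{-6}$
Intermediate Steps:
$k{\left(S,T \right)} = -5$ ($k{\left(S,T \right)} = -2 - 3 = -5$)
$y = \frac{1}{32863} \approx 3.0429 \cdot 10^{-5}$
$r{\left(q \right)} = - 16 q$ ($r{\left(q \right)} = - 8 \cdot 2 q = - 16 q$)
$l = \frac{5504}{3}$ ($l = - \frac{21235 - 26739}{3} = \left(- \frac{1}{3}\right) \left(-5504\right) = \frac{5504}{3} \approx 1834.7$)
$\frac{1}{\left(y + r{\left(k{\left(-2,-2 \right)} \right)}\right) l} = \frac{1}{\left(\frac{1}{32863} - -80\right) \frac{5504}{3}} = \frac{1}{\frac{1}{32863} + 80} \cdot \frac{3}{5504} = \frac{1}{\frac{2629041}{32863}} \cdot \frac{3}{5504} = \frac{32863}{2629041} \cdot \frac{3}{5504} = \frac{32863}{4823413888}$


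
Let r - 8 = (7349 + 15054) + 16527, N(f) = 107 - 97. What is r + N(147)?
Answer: 38948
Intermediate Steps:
N(f) = 10
r = 38938 (r = 8 + ((7349 + 15054) + 16527) = 8 + (22403 + 16527) = 8 + 38930 = 38938)
r + N(147) = 38938 + 10 = 38948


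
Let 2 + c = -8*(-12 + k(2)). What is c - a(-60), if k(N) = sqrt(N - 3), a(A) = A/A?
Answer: 93 - 8*I ≈ 93.0 - 8.0*I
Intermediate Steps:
a(A) = 1
k(N) = sqrt(-3 + N)
c = 94 - 8*I (c = -2 - 8*(-12 + sqrt(-3 + 2)) = -2 - 8*(-12 + sqrt(-1)) = -2 - 8*(-12 + I) = -2 + (96 - 8*I) = 94 - 8*I ≈ 94.0 - 8.0*I)
c - a(-60) = (94 - 8*I) - 1*1 = (94 - 8*I) - 1 = 93 - 8*I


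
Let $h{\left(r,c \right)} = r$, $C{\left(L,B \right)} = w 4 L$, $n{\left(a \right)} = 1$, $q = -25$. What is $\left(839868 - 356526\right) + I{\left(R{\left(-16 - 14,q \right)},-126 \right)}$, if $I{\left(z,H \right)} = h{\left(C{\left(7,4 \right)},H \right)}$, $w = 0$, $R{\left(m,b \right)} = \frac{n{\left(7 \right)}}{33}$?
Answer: $483342$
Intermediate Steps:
$R{\left(m,b \right)} = \frac{1}{33}$ ($R{\left(m,b \right)} = 1 \cdot \frac{1}{33} = \frac{1}{33}$)
$C{\left(L,B \right)} = 0$ ($C{\left(L,B \right)} = 0 \cdot 4 L = 0 L = 0$)
$I{\left(z,H \right)} = 0$
$\left(839868 - 356526\right) + I{\left(R{\left(-16 - 14,q \right)},-126 \right)} = \left(839868 - 356526\right) + 0 = 483342 + 0 = 483342$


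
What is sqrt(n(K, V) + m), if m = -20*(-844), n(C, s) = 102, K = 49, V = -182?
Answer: sqrt(16982) ≈ 130.31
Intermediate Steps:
m = 16880
sqrt(n(K, V) + m) = sqrt(102 + 16880) = sqrt(16982)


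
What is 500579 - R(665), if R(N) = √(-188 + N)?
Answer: 500579 - 3*√53 ≈ 5.0056e+5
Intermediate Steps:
500579 - R(665) = 500579 - √(-188 + 665) = 500579 - √477 = 500579 - 3*√53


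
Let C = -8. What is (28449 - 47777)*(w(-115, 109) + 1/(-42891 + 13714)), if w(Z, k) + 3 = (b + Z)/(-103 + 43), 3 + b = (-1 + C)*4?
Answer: 3665854784/437655 ≈ 8376.1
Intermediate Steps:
b = -39 (b = -3 + (-1 - 8)*4 = -3 - 9*4 = -3 - 36 = -39)
w(Z, k) = -47/20 - Z/60 (w(Z, k) = -3 + (-39 + Z)/(-103 + 43) = -3 + (-39 + Z)/(-60) = -3 + (-39 + Z)*(-1/60) = -3 + (13/20 - Z/60) = -47/20 - Z/60)
(28449 - 47777)*(w(-115, 109) + 1/(-42891 + 13714)) = (28449 - 47777)*((-47/20 - 1/60*(-115)) + 1/(-42891 + 13714)) = -19328*((-47/20 + 23/12) + 1/(-29177)) = -19328*(-13/30 - 1/29177) = -19328*(-379331/875310) = 3665854784/437655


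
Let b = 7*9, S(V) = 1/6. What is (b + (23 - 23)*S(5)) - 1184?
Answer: -1121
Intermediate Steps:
S(V) = ⅙
b = 63
(b + (23 - 23)*S(5)) - 1184 = (63 + (23 - 23)*(⅙)) - 1184 = (63 + 0*(⅙)) - 1184 = (63 + 0) - 1184 = 63 - 1184 = -1121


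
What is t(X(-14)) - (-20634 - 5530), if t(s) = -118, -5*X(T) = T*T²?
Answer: 26046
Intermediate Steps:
X(T) = -T³/5 (X(T) = -T*T²/5 = -T³/5)
t(X(-14)) - (-20634 - 5530) = -118 - (-20634 - 5530) = -118 - 1*(-26164) = -118 + 26164 = 26046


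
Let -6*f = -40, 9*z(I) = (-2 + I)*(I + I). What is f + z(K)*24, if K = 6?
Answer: 404/3 ≈ 134.67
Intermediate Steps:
z(I) = 2*I*(-2 + I)/9 (z(I) = ((-2 + I)*(I + I))/9 = ((-2 + I)*(2*I))/9 = (2*I*(-2 + I))/9 = 2*I*(-2 + I)/9)
f = 20/3 (f = -1/6*(-40) = 20/3 ≈ 6.6667)
f + z(K)*24 = 20/3 + ((2/9)*6*(-2 + 6))*24 = 20/3 + ((2/9)*6*4)*24 = 20/3 + (16/3)*24 = 20/3 + 128 = 404/3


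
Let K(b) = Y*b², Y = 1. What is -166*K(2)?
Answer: -664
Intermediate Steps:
K(b) = b² (K(b) = 1*b² = b²)
-166*K(2) = -166*2² = -166*4 = -664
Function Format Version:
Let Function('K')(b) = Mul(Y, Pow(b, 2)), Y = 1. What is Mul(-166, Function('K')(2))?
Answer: -664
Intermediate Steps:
Function('K')(b) = Pow(b, 2) (Function('K')(b) = Mul(1, Pow(b, 2)) = Pow(b, 2))
Mul(-166, Function('K')(2)) = Mul(-166, Pow(2, 2)) = Mul(-166, 4) = -664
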